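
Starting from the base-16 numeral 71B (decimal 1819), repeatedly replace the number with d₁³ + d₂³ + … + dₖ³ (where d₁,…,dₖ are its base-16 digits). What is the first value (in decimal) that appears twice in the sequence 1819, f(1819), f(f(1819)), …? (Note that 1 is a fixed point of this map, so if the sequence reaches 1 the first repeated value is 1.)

1456

1819 = (7,1,11)_16 → 7³ + 1³ + 11³ = 343 + 1 + 1331 = 1675
1675 = (6,8,11)_16 → 6³ + 8³ + 11³ = 216 + 512 + 1331 = 2059
2059 = (8,0,11)_16 → 8³ + 0³ + 11³ = 512 + 0 + 1331 = 1843
1843 = (7,3,3)_16 → 7³ + 3³ + 3³ = 343 + 27 + 27 = 397
397 = (1,8,13)_16 → 1³ + 8³ + 13³ = 1 + 512 + 2197 = 2710
2710 = (10,9,6)_16 → 10³ + 9³ + 6³ = 1000 + 729 + 216 = 1945
1945 = (7,9,9)_16 → 7³ + 9³ + 9³ = 343 + 729 + 729 = 1801
1801 = (7,0,9)_16 → 7³ + 0³ + 9³ = 343 + 0 + 729 = 1072
1072 = (4,3,0)_16 → 4³ + 3³ + 0³ = 64 + 27 + 0 = 91
91 = (5,11)_16 → 5³ + 11³ = 125 + 1331 = 1456
1456 = (5,11,0)_16 → 5³ + 11³ + 0³ = 125 + 1331 + 0 = 1456  — 1456 already appeared earlier.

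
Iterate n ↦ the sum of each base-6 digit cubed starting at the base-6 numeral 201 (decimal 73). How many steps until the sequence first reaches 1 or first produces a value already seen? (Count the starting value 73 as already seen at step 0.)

73 = (2,0,1)_6 → 9
9 = (1,3)_6 → 28
28 = (4,4)_6 → 128
128 = (3,3,2)_6 → 62
62 = (1,4,2)_6 → 73  — 73 repeats.
That took 5 steps.

5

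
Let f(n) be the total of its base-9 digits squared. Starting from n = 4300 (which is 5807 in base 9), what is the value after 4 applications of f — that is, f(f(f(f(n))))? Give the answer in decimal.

4300 = (5,8,0,7)_9 → 5² + 8² + 0² + 7² = 25 + 64 + 0 + 49 = 138
138 = (1,6,3)_9 → 1² + 6² + 3² = 1 + 36 + 9 = 46
46 = (5,1)_9 → 5² + 1² = 25 + 1 = 26
26 = (2,8)_9 → 2² + 8² = 4 + 64 = 68

68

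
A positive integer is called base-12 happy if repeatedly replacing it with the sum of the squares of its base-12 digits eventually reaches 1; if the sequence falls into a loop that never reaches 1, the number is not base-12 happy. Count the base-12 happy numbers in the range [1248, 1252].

1

1248: 1248 → 128 → 164 → 66 → 61 → 26 → 8 → 64 → 41 → 34 → 104 → 128  (repeats 128)
1249: 1249 → 129 → 181 → 11 → 121 → 101 → 89 → 74 → 40 → 25 → 5 → 25  (repeats 25)
1250: 1250 → 132 → 121 → 101 → 89 → 74 → 40 → 25 → 5 → 25  (repeats 25)
1251: 1251 → 137 → 146 → 5 → 25 → 5  (repeats 5)
1252: 1252 → 144 → 1  (reaches 1)
base-12 happy: 1252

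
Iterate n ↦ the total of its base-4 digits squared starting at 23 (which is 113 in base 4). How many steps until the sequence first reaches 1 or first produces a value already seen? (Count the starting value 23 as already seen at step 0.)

6

23 = (1,1,3)_4 → 1² + 1² + 3² = 1 + 1 + 9 = 11
11 = (2,3)_4 → 2² + 3² = 4 + 9 = 13
13 = (3,1)_4 → 3² + 1² = 9 + 1 = 10
10 = (2,2)_4 → 2² + 2² = 4 + 4 = 8
8 = (2,0)_4 → 2² + 0² = 4 + 0 = 4
4 = (1,0)_4 → 1² + 0² = 1 + 0 = 1  — reached 1.
That took 6 steps.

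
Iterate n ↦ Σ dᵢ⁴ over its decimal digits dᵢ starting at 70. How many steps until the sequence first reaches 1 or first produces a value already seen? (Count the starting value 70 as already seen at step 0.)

70 → 7⁴ + 0⁴ = 2401 + 0 = 2401
2401 → 2⁴ + 4⁴ + 0⁴ + 1⁴ = 16 + 256 + 0 + 1 = 273
273 → 2⁴ + 7⁴ + 3⁴ = 16 + 2401 + 81 = 2498
2498 → 2⁴ + 4⁴ + 9⁴ + 8⁴ = 16 + 256 + 6561 + 4096 = 10929
10929 → 1⁴ + 0⁴ + 9⁴ + 2⁴ + 9⁴ = 1 + 0 + 6561 + 16 + 6561 = 13139
13139 → 1⁴ + 3⁴ + 1⁴ + 3⁴ + 9⁴ = 1 + 81 + 1 + 81 + 6561 = 6725
6725 → 6⁴ + 7⁴ + 2⁴ + 5⁴ = 1296 + 2401 + 16 + 625 = 4338
4338 → 4⁴ + 3⁴ + 3⁴ + 8⁴ = 256 + 81 + 81 + 4096 = 4514
4514 → 4⁴ + 5⁴ + 1⁴ + 4⁴ = 256 + 625 + 1 + 256 = 1138
1138 → 1⁴ + 1⁴ + 3⁴ + 8⁴ = 1 + 1 + 81 + 4096 = 4179
4179 → 4⁴ + 1⁴ + 7⁴ + 9⁴ = 256 + 1 + 2401 + 6561 = 9219
9219 → 9⁴ + 2⁴ + 1⁴ + 9⁴ = 6561 + 16 + 1 + 6561 = 13139  — 13139 repeats.
That took 12 steps.

12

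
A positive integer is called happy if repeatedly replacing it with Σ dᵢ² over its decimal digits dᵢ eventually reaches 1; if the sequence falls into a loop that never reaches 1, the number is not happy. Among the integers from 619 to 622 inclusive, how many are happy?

1

619: 619 → 118 → 66 → 72 → 53 → 34 → 25 → 29 → 85 → 89 → 145 → 42 → 20 → 4 → 16 → 37 → 58 → 89  — not happy
620: 620 → 40 → 16 → 37 → 58 → 89 → 145 → 42 → 20 → 4 → 16  — not happy
621: 621 → 41 → 17 → 50 → 25 → 29 → 85 → 89 → 145 → 42 → 20 → 4 → 16 → 37 → 58 → 89  — not happy
622: 622 → 44 → 32 → 13 → 10 → 1  — happy
happy: 622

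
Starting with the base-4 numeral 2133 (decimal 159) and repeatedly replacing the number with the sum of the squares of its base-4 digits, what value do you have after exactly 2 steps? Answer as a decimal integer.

11

159 = (2,1,3,3)_4 → 2² + 1² + 3² + 3² = 4 + 1 + 9 + 9 = 23
23 = (1,1,3)_4 → 1² + 1² + 3² = 1 + 1 + 9 = 11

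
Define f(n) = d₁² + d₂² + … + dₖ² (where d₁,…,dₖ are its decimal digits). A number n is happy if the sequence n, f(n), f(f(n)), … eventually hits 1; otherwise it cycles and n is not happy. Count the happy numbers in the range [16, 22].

16: 16 → 37 → 58 → 89 → 145 → 42 → 20 → 4 → 16  — not happy
17: 17 → 50 → 25 → 29 → 85 → 89 → 145 → 42 → 20 → 4 → 16 → 37 → 58 → 89  — not happy
18: 18 → 65 → 61 → 37 → 58 → 89 → 145 → 42 → 20 → 4 → 16 → 37  — not happy
19: 19 → 82 → 68 → 100 → 1  — happy
20: 20 → 4 → 16 → 37 → 58 → 89 → 145 → 42 → 20  — not happy
21: 21 → 5 → 25 → 29 → 85 → 89 → 145 → 42 → 20 → 4 → 16 → 37 → 58 → 89  — not happy
22: 22 → 8 → 64 → 52 → 29 → 85 → 89 → 145 → 42 → 20 → 4 → 16 → 37 → 58 → 89  — not happy
happy: 19

1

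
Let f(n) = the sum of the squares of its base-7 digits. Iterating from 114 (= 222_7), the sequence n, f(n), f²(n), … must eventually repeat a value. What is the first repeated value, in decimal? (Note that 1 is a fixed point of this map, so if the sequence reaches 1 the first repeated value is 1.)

114 = (2,2,2)_7 → 2² + 2² + 2² = 12
12 = (1,5)_7 → 1² + 5² = 26
26 = (3,5)_7 → 3² + 5² = 34
34 = (4,6)_7 → 4² + 6² = 52
52 = (1,0,3)_7 → 1² + 0² + 3² = 10
10 = (1,3)_7 → 1² + 3² = 10  — 10 already appeared earlier.

10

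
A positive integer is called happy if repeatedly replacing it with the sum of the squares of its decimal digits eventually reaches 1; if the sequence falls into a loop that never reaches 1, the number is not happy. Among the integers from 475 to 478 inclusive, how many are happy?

475: 475 → 90 → 81 → 65 → 61 → 37 → 58 → 89 → 145 → 42 → 20 → 4 → 16 → 37  (repeats 37)
476: 476 → 101 → 2 → 4 → 16 → 37 → 58 → 89 → 145 → 42 → 20 → 4  (repeats 4)
477: 477 → 114 → 18 → 65 → 61 → 37 → 58 → 89 → 145 → 42 → 20 → 4 → 16 → 37  (repeats 37)
478: 478 → 129 → 86 → 100 → 1  (reaches 1)
happy: 478

1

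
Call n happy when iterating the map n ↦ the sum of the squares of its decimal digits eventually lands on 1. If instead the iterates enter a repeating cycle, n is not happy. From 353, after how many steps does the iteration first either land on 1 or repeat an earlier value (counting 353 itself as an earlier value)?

353 → 3² + 5² + 3² = 43
43 → 4² + 3² = 25
25 → 2² + 5² = 29
29 → 2² + 9² = 85
85 → 8² + 5² = 89
89 → 8² + 9² = 145
145 → 1² + 4² + 5² = 42
42 → 4² + 2² = 20
20 → 2² + 0² = 4
4 → 4² = 16
16 → 1² + 6² = 37
37 → 3² + 7² = 58
58 → 5² + 8² = 89  — 89 repeats.
That took 13 steps.

13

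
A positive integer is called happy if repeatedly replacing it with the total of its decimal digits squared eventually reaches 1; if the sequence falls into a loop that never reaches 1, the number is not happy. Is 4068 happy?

4068 → 4² + 0² + 6² + 8² = 16 + 0 + 36 + 64 = 116
116 → 1² + 1² + 6² = 1 + 1 + 36 = 38
38 → 3² + 8² = 9 + 64 = 73
73 → 7² + 3² = 49 + 9 = 58
58 → 5² + 8² = 25 + 64 = 89
89 → 8² + 9² = 64 + 81 = 145
145 → 1² + 4² + 5² = 1 + 16 + 25 = 42
42 → 4² + 2² = 16 + 4 = 20
20 → 2² + 0² = 4 + 0 = 4
4 → 4² = 16
16 → 1² + 6² = 1 + 36 = 37
37 → 3² + 7² = 9 + 49 = 58  — 58 already seen; the sequence cycles without reaching 1.

not happy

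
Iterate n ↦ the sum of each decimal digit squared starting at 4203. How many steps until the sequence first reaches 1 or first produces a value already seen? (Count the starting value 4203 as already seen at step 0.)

4203 → 4² + 2² + 0² + 3² = 16 + 4 + 0 + 9 = 29
29 → 2² + 9² = 4 + 81 = 85
85 → 8² + 5² = 64 + 25 = 89
89 → 8² + 9² = 64 + 81 = 145
145 → 1² + 4² + 5² = 1 + 16 + 25 = 42
42 → 4² + 2² = 16 + 4 = 20
20 → 2² + 0² = 4 + 0 = 4
4 → 4² = 16
16 → 1² + 6² = 1 + 36 = 37
37 → 3² + 7² = 9 + 49 = 58
58 → 5² + 8² = 25 + 64 = 89  — 89 repeats.
That took 11 steps.

11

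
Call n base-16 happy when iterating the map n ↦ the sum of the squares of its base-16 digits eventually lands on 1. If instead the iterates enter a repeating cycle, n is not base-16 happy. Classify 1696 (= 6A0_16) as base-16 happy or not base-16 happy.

base-16 happy

1696 = (6,10,0)_16 → 6² + 10² + 0² = 36 + 100 + 0 = 136
136 = (8,8)_16 → 8² + 8² = 64 + 64 = 128
128 = (8,0)_16 → 8² + 0² = 64 + 0 = 64
64 = (4,0)_16 → 4² + 0² = 16 + 0 = 16
16 = (1,0)_16 → 1² + 0² = 1 + 0 = 1  — reached 1.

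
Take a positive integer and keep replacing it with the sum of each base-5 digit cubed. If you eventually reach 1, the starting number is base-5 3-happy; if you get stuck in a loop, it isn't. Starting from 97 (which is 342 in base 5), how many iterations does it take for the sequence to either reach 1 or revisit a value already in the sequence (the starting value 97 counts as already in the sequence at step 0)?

8

97 = (3,4,2)_5 → 3³ + 4³ + 2³ = 27 + 64 + 8 = 99
99 = (3,4,4)_5 → 3³ + 4³ + 4³ = 27 + 64 + 64 = 155
155 = (1,1,1,0)_5 → 1³ + 1³ + 1³ + 0³ = 1 + 1 + 1 + 0 = 3
3 = (3)_5 → 3³ = 27
27 = (1,0,2)_5 → 1³ + 0³ + 2³ = 1 + 0 + 8 = 9
9 = (1,4)_5 → 1³ + 4³ = 1 + 64 = 65
65 = (2,3,0)_5 → 2³ + 3³ + 0³ = 8 + 27 + 0 = 35
35 = (1,2,0)_5 → 1³ + 2³ + 0³ = 1 + 8 + 0 = 9  — 9 repeats.
That took 8 steps.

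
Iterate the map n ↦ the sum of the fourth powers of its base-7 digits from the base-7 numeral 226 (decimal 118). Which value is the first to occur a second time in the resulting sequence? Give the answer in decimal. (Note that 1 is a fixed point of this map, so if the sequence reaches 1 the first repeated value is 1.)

118 = (2,2,6)_7 → 2⁴ + 2⁴ + 6⁴ = 1328
1328 = (3,6,0,5)_7 → 3⁴ + 6⁴ + 0⁴ + 5⁴ = 2002
2002 = (5,5,6,0)_7 → 5⁴ + 5⁴ + 6⁴ + 0⁴ = 2546
2546 = (1,0,2,6,5)_7 → 1⁴ + 0⁴ + 2⁴ + 6⁴ + 5⁴ = 1938
1938 = (5,4,3,6)_7 → 5⁴ + 4⁴ + 3⁴ + 6⁴ = 2258
2258 = (6,4,0,4)_7 → 6⁴ + 4⁴ + 0⁴ + 4⁴ = 1808
1808 = (5,1,6,2)_7 → 5⁴ + 1⁴ + 6⁴ + 2⁴ = 1938  — 1938 already appeared earlier.

1938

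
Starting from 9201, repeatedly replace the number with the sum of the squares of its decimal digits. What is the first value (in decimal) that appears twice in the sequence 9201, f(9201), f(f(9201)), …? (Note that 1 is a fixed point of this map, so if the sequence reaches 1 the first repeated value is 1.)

1

9201 → 9² + 2² + 0² + 1² = 81 + 4 + 0 + 1 = 86
86 → 8² + 6² = 64 + 36 = 100
100 → 1² + 0² + 0² = 1 + 0 + 0 = 1  — reached the fixed point 1.
1 → 1, so 1 is the first repeated value.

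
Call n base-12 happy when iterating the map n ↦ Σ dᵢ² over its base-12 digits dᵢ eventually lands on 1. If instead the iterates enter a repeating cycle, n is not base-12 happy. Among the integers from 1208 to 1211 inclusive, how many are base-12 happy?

1208: 1208 → 144 → 1  (reaches 1)
1209: 1209 → 161 → 27 → 13 → 2 → 4 → 16 → 17 → 26 → 8 → 64 → 41 → 34 → 104 → 128 → 164 → 66 → 61 → 26  (repeats 26)
1210: 1210 → 180 → 10 → 100 → 80 → 100  (repeats 100)
1211: 1211 → 201 → 98 → 68 → 89 → 74 → 40 → 25 → 5 → 25  (repeats 25)
base-12 happy: 1208

1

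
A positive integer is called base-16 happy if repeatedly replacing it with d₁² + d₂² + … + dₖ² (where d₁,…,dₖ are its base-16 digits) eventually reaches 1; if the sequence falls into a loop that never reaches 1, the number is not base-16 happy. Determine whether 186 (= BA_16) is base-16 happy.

not base-16 happy

186 = (11,10)_16 → 11² + 10² = 121 + 100 = 221
221 = (13,13)_16 → 13² + 13² = 169 + 169 = 338
338 = (1,5,2)_16 → 1² + 5² + 2² = 1 + 25 + 4 = 30
30 = (1,14)_16 → 1² + 14² = 1 + 196 = 197
197 = (12,5)_16 → 12² + 5² = 144 + 25 = 169
169 = (10,9)_16 → 10² + 9² = 100 + 81 = 181
181 = (11,5)_16 → 11² + 5² = 121 + 25 = 146
146 = (9,2)_16 → 9² + 2² = 81 + 4 = 85
85 = (5,5)_16 → 5² + 5² = 25 + 25 = 50
50 = (3,2)_16 → 3² + 2² = 9 + 4 = 13
13 = (13)_16 → 13² = 169  — 169 already seen; the sequence cycles without reaching 1.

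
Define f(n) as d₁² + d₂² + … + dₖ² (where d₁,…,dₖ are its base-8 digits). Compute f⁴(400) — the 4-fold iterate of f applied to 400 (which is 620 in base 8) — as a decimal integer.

400 = (6,2,0)_8 → 6² + 2² + 0² = 40
40 = (5,0)_8 → 5² + 0² = 25
25 = (3,1)_8 → 3² + 1² = 10
10 = (1,2)_8 → 1² + 2² = 5

5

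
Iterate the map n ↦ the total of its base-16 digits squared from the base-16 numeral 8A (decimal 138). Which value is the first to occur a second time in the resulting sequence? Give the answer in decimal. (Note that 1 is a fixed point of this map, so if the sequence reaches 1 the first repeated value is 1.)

1

138 = (8,10)_16 → 8² + 10² = 64 + 100 = 164
164 = (10,4)_16 → 10² + 4² = 100 + 16 = 116
116 = (7,4)_16 → 7² + 4² = 49 + 16 = 65
65 = (4,1)_16 → 4² + 1² = 16 + 1 = 17
17 = (1,1)_16 → 1² + 1² = 1 + 1 = 2
2 = (2)_16 → 2² = 4
4 = (4)_16 → 4² = 16
16 = (1,0)_16 → 1² + 0² = 1 + 0 = 1  — reached the fixed point 1.
1 → 1, so 1 is the first repeated value.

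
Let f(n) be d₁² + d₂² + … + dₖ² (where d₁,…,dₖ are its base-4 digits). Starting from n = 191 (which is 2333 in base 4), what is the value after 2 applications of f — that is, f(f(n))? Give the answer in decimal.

191 = (2,3,3,3)_4 → 2² + 3² + 3² + 3² = 4 + 9 + 9 + 9 = 31
31 = (1,3,3)_4 → 1² + 3² + 3² = 1 + 9 + 9 = 19

19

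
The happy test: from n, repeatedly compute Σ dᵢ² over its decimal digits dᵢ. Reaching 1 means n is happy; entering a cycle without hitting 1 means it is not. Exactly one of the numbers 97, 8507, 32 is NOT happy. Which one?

97: 97 → 130 → 10 → 1  — reaches 1 (happy)
8507: 8507 → 138 → 74 → 65 → 61 → 37 → 58 → 89 → 145 → 42 → 20 → 4 → 16 → 37  — repeats 37 (not happy)
32: 32 → 13 → 10 → 1  — reaches 1 (happy)

8507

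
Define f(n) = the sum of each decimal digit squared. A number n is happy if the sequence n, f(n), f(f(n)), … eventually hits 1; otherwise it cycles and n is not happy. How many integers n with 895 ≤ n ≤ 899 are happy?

1

895: 895 → 170 → 50 → 25 → 29 → 85 → 89 → 145 → 42 → 20 → 4 → 16 → 37 → 58 → 89  — not happy
896: 896 → 181 → 66 → 72 → 53 → 34 → 25 → 29 → 85 → 89 → 145 → 42 → 20 → 4 → 16 → 37 → 58 → 89  — not happy
897: 897 → 194 → 98 → 145 → 42 → 20 → 4 → 16 → 37 → 58 → 89 → 145  — not happy
898: 898 → 209 → 85 → 89 → 145 → 42 → 20 → 4 → 16 → 37 → 58 → 89  — not happy
899: 899 → 226 → 44 → 32 → 13 → 10 → 1  — happy
happy: 899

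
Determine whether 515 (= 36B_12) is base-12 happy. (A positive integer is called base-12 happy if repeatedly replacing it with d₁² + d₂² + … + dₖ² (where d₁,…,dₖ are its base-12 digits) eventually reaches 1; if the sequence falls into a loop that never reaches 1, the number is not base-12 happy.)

515 = (3,6,11)_12 → 166
166 = (1,1,10)_12 → 102
102 = (8,6)_12 → 100
100 = (8,4)_12 → 80
80 = (6,8)_12 → 100  — 100 already seen; the sequence cycles without reaching 1.

not base-12 happy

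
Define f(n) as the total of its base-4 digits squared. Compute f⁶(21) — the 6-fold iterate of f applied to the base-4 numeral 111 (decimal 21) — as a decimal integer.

1

21 = (1,1,1)_4 → 1² + 1² + 1² = 3
3 = (3)_4 → 3² = 9
9 = (2,1)_4 → 2² + 1² = 5
5 = (1,1)_4 → 1² + 1² = 2
2 = (2)_4 → 2² = 4
4 = (1,0)_4 → 1² + 0² = 1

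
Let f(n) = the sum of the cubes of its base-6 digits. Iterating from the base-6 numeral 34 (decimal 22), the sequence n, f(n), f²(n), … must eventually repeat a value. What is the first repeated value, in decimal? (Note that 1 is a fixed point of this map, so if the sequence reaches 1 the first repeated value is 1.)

22 = (3,4)_6 → 3³ + 4³ = 91
91 = (2,3,1)_6 → 2³ + 3³ + 1³ = 36
36 = (1,0,0)_6 → 1³ + 0³ + 0³ = 1  — reached the fixed point 1.
1 → 1, so 1 is the first repeated value.

1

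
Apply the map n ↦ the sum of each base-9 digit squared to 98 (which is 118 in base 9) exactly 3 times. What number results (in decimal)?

52

98 = (1,1,8)_9 → 1² + 1² + 8² = 1 + 1 + 64 = 66
66 = (7,3)_9 → 7² + 3² = 49 + 9 = 58
58 = (6,4)_9 → 6² + 4² = 36 + 16 = 52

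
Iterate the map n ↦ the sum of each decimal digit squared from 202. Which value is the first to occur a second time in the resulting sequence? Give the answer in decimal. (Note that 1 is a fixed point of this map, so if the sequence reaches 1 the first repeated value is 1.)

202 → 2² + 0² + 2² = 8
8 → 8² = 64
64 → 6² + 4² = 52
52 → 5² + 2² = 29
29 → 2² + 9² = 85
85 → 8² + 5² = 89
89 → 8² + 9² = 145
145 → 1² + 4² + 5² = 42
42 → 4² + 2² = 20
20 → 2² + 0² = 4
4 → 4² = 16
16 → 1² + 6² = 37
37 → 3² + 7² = 58
58 → 5² + 8² = 89  — 89 already appeared earlier.

89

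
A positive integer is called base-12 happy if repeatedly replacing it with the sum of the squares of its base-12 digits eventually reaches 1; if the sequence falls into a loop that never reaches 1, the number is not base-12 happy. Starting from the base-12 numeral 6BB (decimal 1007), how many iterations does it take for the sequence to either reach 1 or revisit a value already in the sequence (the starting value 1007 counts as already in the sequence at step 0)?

8

1007 = (6,11,11)_12 → 6² + 11² + 11² = 278
278 = (1,11,2)_12 → 1² + 11² + 2² = 126
126 = (10,6)_12 → 10² + 6² = 136
136 = (11,4)_12 → 11² + 4² = 137
137 = (11,5)_12 → 11² + 5² = 146
146 = (1,0,2)_12 → 1² + 0² + 2² = 5
5 = (5)_12 → 5² = 25
25 = (2,1)_12 → 2² + 1² = 5  — 5 repeats.
That took 8 steps.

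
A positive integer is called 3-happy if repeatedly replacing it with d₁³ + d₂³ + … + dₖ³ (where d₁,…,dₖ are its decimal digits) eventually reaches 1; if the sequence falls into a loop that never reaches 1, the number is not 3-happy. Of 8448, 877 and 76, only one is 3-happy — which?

877

8448: 8448 → 1152 → 135 → 153 → 153  — repeats 153 (not 3-happy)
877: 877 → 1198 → 1243 → 100 → 1  — reaches 1 (3-happy)
76: 76 → 559 → 979 → 1801 → 514 → 190 → 730 → 370 → 370  — repeats 370 (not 3-happy)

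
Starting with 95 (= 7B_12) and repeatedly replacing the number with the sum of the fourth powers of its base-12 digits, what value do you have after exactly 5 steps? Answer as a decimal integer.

24738

95 = (7,11)_12 → 7⁴ + 11⁴ = 2401 + 14641 = 17042
17042 = (9,10,4,2)_12 → 9⁴ + 10⁴ + 4⁴ + 2⁴ = 6561 + 10000 + 256 + 16 = 16833
16833 = (9,8,10,9)_12 → 9⁴ + 8⁴ + 10⁴ + 9⁴ = 6561 + 4096 + 10000 + 6561 = 27218
27218 = (1,3,9,0,2)_12 → 1⁴ + 3⁴ + 9⁴ + 0⁴ + 2⁴ = 1 + 81 + 6561 + 0 + 16 = 6659
6659 = (3,10,2,11)_12 → 3⁴ + 10⁴ + 2⁴ + 11⁴ = 81 + 10000 + 16 + 14641 = 24738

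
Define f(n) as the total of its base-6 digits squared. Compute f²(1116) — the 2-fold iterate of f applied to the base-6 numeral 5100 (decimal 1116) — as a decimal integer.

1116 = (5,1,0,0)_6 → 5² + 1² + 0² + 0² = 26
26 = (4,2)_6 → 4² + 2² = 20

20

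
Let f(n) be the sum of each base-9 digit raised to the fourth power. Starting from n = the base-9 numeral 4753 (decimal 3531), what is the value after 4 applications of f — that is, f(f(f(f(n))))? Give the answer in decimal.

81

3531 = (4,7,5,3)_9 → 4⁴ + 7⁴ + 5⁴ + 3⁴ = 256 + 2401 + 625 + 81 = 3363
3363 = (4,5,4,6)_9 → 4⁴ + 5⁴ + 4⁴ + 6⁴ = 256 + 625 + 256 + 1296 = 2433
2433 = (3,3,0,3)_9 → 3⁴ + 3⁴ + 0⁴ + 3⁴ = 81 + 81 + 0 + 81 = 243
243 = (3,0,0)_9 → 3⁴ + 0⁴ + 0⁴ = 81 + 0 + 0 = 81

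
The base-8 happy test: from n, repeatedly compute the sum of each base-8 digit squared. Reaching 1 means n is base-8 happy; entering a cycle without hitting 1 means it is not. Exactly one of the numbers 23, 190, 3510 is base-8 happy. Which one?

23: 23 → 53 → 61 → 74 → 6 → 36 → 32 → 16 → 4 → 16  — repeats 16 (not base-8 happy)
190: 190 → 89 → 11 → 10 → 5 → 25 → 10  — repeats 10 (not base-8 happy)
3510: 3510 → 144 → 8 → 1  — reaches 1 (base-8 happy)

3510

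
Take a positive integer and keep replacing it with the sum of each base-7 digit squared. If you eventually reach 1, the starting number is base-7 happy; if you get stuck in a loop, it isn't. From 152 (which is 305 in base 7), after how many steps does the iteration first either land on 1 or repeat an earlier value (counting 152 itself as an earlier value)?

152 = (3,0,5)_7 → 3² + 0² + 5² = 34
34 = (4,6)_7 → 4² + 6² = 52
52 = (1,0,3)_7 → 1² + 0² + 3² = 10
10 = (1,3)_7 → 1² + 3² = 10  — 10 repeats.
That took 4 steps.

4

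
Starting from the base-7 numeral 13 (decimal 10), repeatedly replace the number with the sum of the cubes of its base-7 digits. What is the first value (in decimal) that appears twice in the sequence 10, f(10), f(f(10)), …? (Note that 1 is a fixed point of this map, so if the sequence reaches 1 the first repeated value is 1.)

10 = (1,3)_7 → 1³ + 3³ = 1 + 27 = 28
28 = (4,0)_7 → 4³ + 0³ = 64 + 0 = 64
64 = (1,2,1)_7 → 1³ + 2³ + 1³ = 1 + 8 + 1 = 10  — 10 already appeared earlier.

10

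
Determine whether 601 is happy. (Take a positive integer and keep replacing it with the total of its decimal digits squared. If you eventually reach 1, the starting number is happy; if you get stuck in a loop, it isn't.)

not happy

601 → 6² + 0² + 1² = 37
37 → 3² + 7² = 58
58 → 5² + 8² = 89
89 → 8² + 9² = 145
145 → 1² + 4² + 5² = 42
42 → 4² + 2² = 20
20 → 2² + 0² = 4
4 → 4² = 16
16 → 1² + 6² = 37  — 37 already seen; the sequence cycles without reaching 1.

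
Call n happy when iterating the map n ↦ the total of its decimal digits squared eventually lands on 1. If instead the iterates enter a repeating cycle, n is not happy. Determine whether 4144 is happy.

4144 → 49
49 → 97
97 → 130
130 → 10
10 → 1  — reached 1.

happy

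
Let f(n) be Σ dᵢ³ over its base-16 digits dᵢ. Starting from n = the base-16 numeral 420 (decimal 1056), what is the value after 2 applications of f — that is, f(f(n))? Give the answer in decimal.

576

1056 = (4,2,0)_16 → 72
72 = (4,8)_16 → 576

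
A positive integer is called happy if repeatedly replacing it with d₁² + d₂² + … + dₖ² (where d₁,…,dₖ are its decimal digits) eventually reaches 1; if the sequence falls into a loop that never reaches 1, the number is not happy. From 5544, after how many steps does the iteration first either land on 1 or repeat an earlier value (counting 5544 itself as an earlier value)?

4

5544 → 82
82 → 68
68 → 100
100 → 1  — reached 1.
That took 4 steps.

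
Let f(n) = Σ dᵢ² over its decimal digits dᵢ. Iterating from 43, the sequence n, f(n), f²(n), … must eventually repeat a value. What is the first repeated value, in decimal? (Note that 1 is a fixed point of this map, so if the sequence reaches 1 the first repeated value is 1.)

43 → 4² + 3² = 16 + 9 = 25
25 → 2² + 5² = 4 + 25 = 29
29 → 2² + 9² = 4 + 81 = 85
85 → 8² + 5² = 64 + 25 = 89
89 → 8² + 9² = 64 + 81 = 145
145 → 1² + 4² + 5² = 1 + 16 + 25 = 42
42 → 4² + 2² = 16 + 4 = 20
20 → 2² + 0² = 4 + 0 = 4
4 → 4² = 16
16 → 1² + 6² = 1 + 36 = 37
37 → 3² + 7² = 9 + 49 = 58
58 → 5² + 8² = 25 + 64 = 89  — 89 already appeared earlier.

89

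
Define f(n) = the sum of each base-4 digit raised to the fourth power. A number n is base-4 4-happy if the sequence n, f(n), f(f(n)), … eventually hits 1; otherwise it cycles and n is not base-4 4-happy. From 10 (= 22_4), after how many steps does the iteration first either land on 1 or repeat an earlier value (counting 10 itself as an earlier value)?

3

10 = (2,2)_4 → 2⁴ + 2⁴ = 32
32 = (2,0,0)_4 → 2⁴ + 0⁴ + 0⁴ = 16
16 = (1,0,0)_4 → 1⁴ + 0⁴ + 0⁴ = 1  — reached 1.
That took 3 steps.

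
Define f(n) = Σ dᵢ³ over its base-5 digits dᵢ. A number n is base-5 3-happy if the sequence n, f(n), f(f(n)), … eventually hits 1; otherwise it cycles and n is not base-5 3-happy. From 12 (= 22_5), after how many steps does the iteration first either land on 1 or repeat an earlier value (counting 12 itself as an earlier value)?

12 = (2,2)_5 → 16
16 = (3,1)_5 → 28
28 = (1,0,3)_5 → 28  — 28 repeats.
That took 3 steps.

3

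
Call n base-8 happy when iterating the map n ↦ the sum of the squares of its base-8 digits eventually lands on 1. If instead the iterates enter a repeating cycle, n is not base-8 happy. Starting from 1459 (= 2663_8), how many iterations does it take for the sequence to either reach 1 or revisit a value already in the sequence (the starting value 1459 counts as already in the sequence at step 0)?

1459 = (2,6,6,3)_8 → 85
85 = (1,2,5)_8 → 30
30 = (3,6)_8 → 45
45 = (5,5)_8 → 50
50 = (6,2)_8 → 40
40 = (5,0)_8 → 25
25 = (3,1)_8 → 10
10 = (1,2)_8 → 5
5 = (5)_8 → 25  — 25 repeats.
That took 9 steps.

9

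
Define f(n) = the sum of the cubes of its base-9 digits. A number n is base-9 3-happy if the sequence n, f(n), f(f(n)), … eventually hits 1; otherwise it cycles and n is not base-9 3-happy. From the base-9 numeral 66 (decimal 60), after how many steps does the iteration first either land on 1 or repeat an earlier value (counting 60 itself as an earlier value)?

60 = (6,6)_9 → 6³ + 6³ = 432
432 = (5,3,0)_9 → 5³ + 3³ + 0³ = 152
152 = (1,7,8)_9 → 1³ + 7³ + 8³ = 856
856 = (1,1,5,1)_9 → 1³ + 1³ + 5³ + 1³ = 128
128 = (1,5,2)_9 → 1³ + 5³ + 2³ = 134
134 = (1,5,8)_9 → 1³ + 5³ + 8³ = 638
638 = (7,7,8)_9 → 7³ + 7³ + 8³ = 1198
1198 = (1,5,7,1)_9 → 1³ + 5³ + 7³ + 1³ = 470
470 = (5,7,2)_9 → 5³ + 7³ + 2³ = 476
476 = (5,7,8)_9 → 5³ + 7³ + 8³ = 980
980 = (1,3,0,8)_9 → 1³ + 3³ + 0³ + 8³ = 540
540 = (6,6,0)_9 → 6³ + 6³ + 0³ = 432  — 432 repeats.
That took 12 steps.

12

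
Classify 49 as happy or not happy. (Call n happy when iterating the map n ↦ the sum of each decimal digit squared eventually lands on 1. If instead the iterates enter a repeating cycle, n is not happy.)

happy

49 → 97
97 → 130
130 → 10
10 → 1  — reached 1.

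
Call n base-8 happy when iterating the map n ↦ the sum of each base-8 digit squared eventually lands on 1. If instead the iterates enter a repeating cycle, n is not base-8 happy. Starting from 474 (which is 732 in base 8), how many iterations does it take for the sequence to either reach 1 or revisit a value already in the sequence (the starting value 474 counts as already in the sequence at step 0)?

10

474 = (7,3,2)_8 → 62
62 = (7,6)_8 → 85
85 = (1,2,5)_8 → 30
30 = (3,6)_8 → 45
45 = (5,5)_8 → 50
50 = (6,2)_8 → 40
40 = (5,0)_8 → 25
25 = (3,1)_8 → 10
10 = (1,2)_8 → 5
5 = (5)_8 → 25  — 25 repeats.
That took 10 steps.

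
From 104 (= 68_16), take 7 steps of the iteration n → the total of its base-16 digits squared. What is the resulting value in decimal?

200

104 = (6,8)_16 → 100
100 = (6,4)_16 → 52
52 = (3,4)_16 → 25
25 = (1,9)_16 → 82
82 = (5,2)_16 → 29
29 = (1,13)_16 → 170
170 = (10,10)_16 → 200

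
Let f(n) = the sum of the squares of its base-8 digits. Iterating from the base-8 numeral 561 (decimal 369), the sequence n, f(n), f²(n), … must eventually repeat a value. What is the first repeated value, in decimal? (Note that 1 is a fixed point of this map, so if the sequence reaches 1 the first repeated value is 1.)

25

369 = (5,6,1)_8 → 5² + 6² + 1² = 25 + 36 + 1 = 62
62 = (7,6)_8 → 7² + 6² = 49 + 36 = 85
85 = (1,2,5)_8 → 1² + 2² + 5² = 1 + 4 + 25 = 30
30 = (3,6)_8 → 3² + 6² = 9 + 36 = 45
45 = (5,5)_8 → 5² + 5² = 25 + 25 = 50
50 = (6,2)_8 → 6² + 2² = 36 + 4 = 40
40 = (5,0)_8 → 5² + 0² = 25 + 0 = 25
25 = (3,1)_8 → 3² + 1² = 9 + 1 = 10
10 = (1,2)_8 → 1² + 2² = 1 + 4 = 5
5 = (5)_8 → 5² = 25  — 25 already appeared earlier.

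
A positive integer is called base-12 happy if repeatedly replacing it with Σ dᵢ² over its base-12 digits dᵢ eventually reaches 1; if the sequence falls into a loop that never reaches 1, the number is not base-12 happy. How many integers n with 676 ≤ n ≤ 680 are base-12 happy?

676: 676 → 96 → 64 → 41 → 34 → 104 → 128 → 164 → 66 → 61 → 26 → 8 → 64  (repeats 64)
677: 677 → 105 → 145 → 2 → 4 → 16 → 17 → 26 → 8 → 64 → 41 → 34 → 104 → 128 → 164 → 66 → 61 → 26  (repeats 26)
678: 678 → 116 → 145 → 2 → 4 → 16 → 17 → 26 → 8 → 64 → 41 → 34 → 104 → 128 → 164 → 66 → 61 → 26  (repeats 26)
679: 679 → 129 → 181 → 11 → 121 → 101 → 89 → 74 → 40 → 25 → 5 → 25  (repeats 25)
680: 680 → 144 → 1  (reaches 1)
base-12 happy: 680

1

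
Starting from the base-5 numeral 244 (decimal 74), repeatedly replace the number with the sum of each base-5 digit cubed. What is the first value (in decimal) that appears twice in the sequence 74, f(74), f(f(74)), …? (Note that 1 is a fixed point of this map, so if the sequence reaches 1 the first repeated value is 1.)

74 = (2,4,4)_5 → 136
136 = (1,0,2,1)_5 → 10
10 = (2,0)_5 → 8
8 = (1,3)_5 → 28
28 = (1,0,3)_5 → 28  — 28 already appeared earlier.

28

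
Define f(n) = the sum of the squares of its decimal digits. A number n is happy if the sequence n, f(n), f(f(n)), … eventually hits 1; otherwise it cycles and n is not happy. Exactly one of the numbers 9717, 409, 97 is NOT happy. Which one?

9717: 9717 → 180 → 65 → 61 → 37 → 58 → 89 → 145 → 42 → 20 → 4 → 16 → 37  — repeats 37 (not happy)
409: 409 → 97 → 130 → 10 → 1  — reaches 1 (happy)
97: 97 → 130 → 10 → 1  — reaches 1 (happy)

9717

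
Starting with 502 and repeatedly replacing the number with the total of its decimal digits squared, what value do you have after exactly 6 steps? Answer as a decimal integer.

502 → 5² + 0² + 2² = 25 + 0 + 4 = 29
29 → 2² + 9² = 4 + 81 = 85
85 → 8² + 5² = 64 + 25 = 89
89 → 8² + 9² = 64 + 81 = 145
145 → 1² + 4² + 5² = 1 + 16 + 25 = 42
42 → 4² + 2² = 16 + 4 = 20

20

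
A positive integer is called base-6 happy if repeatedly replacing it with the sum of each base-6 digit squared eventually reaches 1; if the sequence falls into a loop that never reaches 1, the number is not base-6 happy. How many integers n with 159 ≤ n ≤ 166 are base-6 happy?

1

159: 159 → 29 → 41 → 26 → 20 → 13 → 5 → 25 → 17 → 29  (repeats 29)
160: 160 → 36 → 1  (reaches 1)
161: 161 → 45 → 11 → 26 → 20 → 13 → 5 → 25 → 17 → 29 → 41 → 26  (repeats 26)
162: 162 → 25 → 17 → 29 → 41 → 26 → 20 → 13 → 5 → 25  (repeats 25)
163: 163 → 26 → 20 → 13 → 5 → 25 → 17 → 29 → 41 → 26  (repeats 26)
164: 164 → 29 → 41 → 26 → 20 → 13 → 5 → 25 → 17 → 29  (repeats 29)
165: 165 → 34 → 41 → 26 → 20 → 13 → 5 → 25 → 17 → 29 → 41  (repeats 41)
166: 166 → 41 → 26 → 20 → 13 → 5 → 25 → 17 → 29 → 41  (repeats 41)
base-6 happy: 160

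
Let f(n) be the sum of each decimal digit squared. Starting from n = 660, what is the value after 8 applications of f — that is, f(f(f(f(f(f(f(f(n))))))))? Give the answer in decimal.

145

660 → 6² + 6² + 0² = 72
72 → 7² + 2² = 53
53 → 5² + 3² = 34
34 → 3² + 4² = 25
25 → 2² + 5² = 29
29 → 2² + 9² = 85
85 → 8² + 5² = 89
89 → 8² + 9² = 145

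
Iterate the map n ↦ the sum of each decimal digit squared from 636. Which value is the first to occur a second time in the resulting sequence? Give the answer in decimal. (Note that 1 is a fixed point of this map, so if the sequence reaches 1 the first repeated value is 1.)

37

636 → 6² + 3² + 6² = 81
81 → 8² + 1² = 65
65 → 6² + 5² = 61
61 → 6² + 1² = 37
37 → 3² + 7² = 58
58 → 5² + 8² = 89
89 → 8² + 9² = 145
145 → 1² + 4² + 5² = 42
42 → 4² + 2² = 20
20 → 2² + 0² = 4
4 → 4² = 16
16 → 1² + 6² = 37  — 37 already appeared earlier.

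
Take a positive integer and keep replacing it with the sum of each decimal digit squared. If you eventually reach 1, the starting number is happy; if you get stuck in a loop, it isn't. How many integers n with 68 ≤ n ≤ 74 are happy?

2

68: 68 → 100 → 1  (reaches 1)
69: 69 → 117 → 51 → 26 → 40 → 16 → 37 → 58 → 89 → 145 → 42 → 20 → 4 → 16  (repeats 16)
70: 70 → 49 → 97 → 130 → 10 → 1  (reaches 1)
71: 71 → 50 → 25 → 29 → 85 → 89 → 145 → 42 → 20 → 4 → 16 → 37 → 58 → 89  (repeats 89)
72: 72 → 53 → 34 → 25 → 29 → 85 → 89 → 145 → 42 → 20 → 4 → 16 → 37 → 58 → 89  (repeats 89)
73: 73 → 58 → 89 → 145 → 42 → 20 → 4 → 16 → 37 → 58  (repeats 58)
74: 74 → 65 → 61 → 37 → 58 → 89 → 145 → 42 → 20 → 4 → 16 → 37  (repeats 37)
happy: 68, 70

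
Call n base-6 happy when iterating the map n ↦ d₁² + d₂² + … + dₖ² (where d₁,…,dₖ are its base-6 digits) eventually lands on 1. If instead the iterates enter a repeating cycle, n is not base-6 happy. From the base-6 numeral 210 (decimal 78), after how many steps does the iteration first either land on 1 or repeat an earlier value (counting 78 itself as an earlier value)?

78 = (2,1,0)_6 → 2² + 1² + 0² = 4 + 1 + 0 = 5
5 = (5)_6 → 5² = 25
25 = (4,1)_6 → 4² + 1² = 16 + 1 = 17
17 = (2,5)_6 → 2² + 5² = 4 + 25 = 29
29 = (4,5)_6 → 4² + 5² = 16 + 25 = 41
41 = (1,0,5)_6 → 1² + 0² + 5² = 1 + 0 + 25 = 26
26 = (4,2)_6 → 4² + 2² = 16 + 4 = 20
20 = (3,2)_6 → 3² + 2² = 9 + 4 = 13
13 = (2,1)_6 → 2² + 1² = 4 + 1 = 5  — 5 repeats.
That took 9 steps.

9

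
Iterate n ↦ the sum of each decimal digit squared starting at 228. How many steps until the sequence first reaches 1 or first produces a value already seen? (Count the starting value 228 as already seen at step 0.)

228 → 2² + 2² + 8² = 4 + 4 + 64 = 72
72 → 7² + 2² = 49 + 4 = 53
53 → 5² + 3² = 25 + 9 = 34
34 → 3² + 4² = 9 + 16 = 25
25 → 2² + 5² = 4 + 25 = 29
29 → 2² + 9² = 4 + 81 = 85
85 → 8² + 5² = 64 + 25 = 89
89 → 8² + 9² = 64 + 81 = 145
145 → 1² + 4² + 5² = 1 + 16 + 25 = 42
42 → 4² + 2² = 16 + 4 = 20
20 → 2² + 0² = 4 + 0 = 4
4 → 4² = 16
16 → 1² + 6² = 1 + 36 = 37
37 → 3² + 7² = 9 + 49 = 58
58 → 5² + 8² = 25 + 64 = 89  — 89 repeats.
That took 15 steps.

15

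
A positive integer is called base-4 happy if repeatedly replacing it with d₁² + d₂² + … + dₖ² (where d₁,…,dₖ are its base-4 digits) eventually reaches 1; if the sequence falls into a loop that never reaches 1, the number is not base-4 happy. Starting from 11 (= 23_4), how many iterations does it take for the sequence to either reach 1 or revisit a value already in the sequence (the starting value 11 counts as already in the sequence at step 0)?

5

11 = (2,3)_4 → 2² + 3² = 13
13 = (3,1)_4 → 3² + 1² = 10
10 = (2,2)_4 → 2² + 2² = 8
8 = (2,0)_4 → 2² + 0² = 4
4 = (1,0)_4 → 1² + 0² = 1  — reached 1.
That took 5 steps.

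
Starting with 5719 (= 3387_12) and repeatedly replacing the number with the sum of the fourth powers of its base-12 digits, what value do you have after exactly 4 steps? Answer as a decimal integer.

5719 = (3,3,8,7)_12 → 6659
6659 = (3,10,2,11)_12 → 24738
24738 = (1,2,3,9,6)_12 → 7955
7955 = (4,7,2,11)_12 → 17314

17314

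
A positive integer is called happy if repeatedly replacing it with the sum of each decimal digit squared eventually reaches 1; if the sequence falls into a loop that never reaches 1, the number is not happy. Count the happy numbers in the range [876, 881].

876: 876 → 149 → 98 → 145 → 42 → 20 → 4 → 16 → 37 → 58 → 89 → 145  — not happy
877: 877 → 162 → 41 → 17 → 50 → 25 → 29 → 85 → 89 → 145 → 42 → 20 → 4 → 16 → 37 → 58 → 89  — not happy
878: 878 → 177 → 99 → 162 → 41 → 17 → 50 → 25 → 29 → 85 → 89 → 145 → 42 → 20 → 4 → 16 → 37 → 58 → 89  — not happy
879: 879 → 194 → 98 → 145 → 42 → 20 → 4 → 16 → 37 → 58 → 89 → 145  — not happy
880: 880 → 128 → 69 → 117 → 51 → 26 → 40 → 16 → 37 → 58 → 89 → 145 → 42 → 20 → 4 → 16  — not happy
881: 881 → 129 → 86 → 100 → 1  — happy
happy: 881

1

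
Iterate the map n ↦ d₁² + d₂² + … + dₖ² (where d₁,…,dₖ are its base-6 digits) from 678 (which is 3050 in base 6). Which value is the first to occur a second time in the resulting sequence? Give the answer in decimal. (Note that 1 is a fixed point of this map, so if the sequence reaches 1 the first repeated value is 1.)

678 = (3,0,5,0)_6 → 34
34 = (5,4)_6 → 41
41 = (1,0,5)_6 → 26
26 = (4,2)_6 → 20
20 = (3,2)_6 → 13
13 = (2,1)_6 → 5
5 = (5)_6 → 25
25 = (4,1)_6 → 17
17 = (2,5)_6 → 29
29 = (4,5)_6 → 41  — 41 already appeared earlier.

41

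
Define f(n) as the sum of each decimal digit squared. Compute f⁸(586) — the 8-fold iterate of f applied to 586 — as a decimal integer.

58

586 → 125
125 → 30
30 → 9
9 → 81
81 → 65
65 → 61
61 → 37
37 → 58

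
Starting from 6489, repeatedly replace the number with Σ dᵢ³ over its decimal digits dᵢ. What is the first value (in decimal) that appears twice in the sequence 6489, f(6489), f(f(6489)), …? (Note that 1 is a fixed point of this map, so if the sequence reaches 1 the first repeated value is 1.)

6489 → 6³ + 4³ + 8³ + 9³ = 1521
1521 → 1³ + 5³ + 2³ + 1³ = 135
135 → 1³ + 3³ + 5³ = 153
153 → 1³ + 5³ + 3³ = 153  — 153 already appeared earlier.

153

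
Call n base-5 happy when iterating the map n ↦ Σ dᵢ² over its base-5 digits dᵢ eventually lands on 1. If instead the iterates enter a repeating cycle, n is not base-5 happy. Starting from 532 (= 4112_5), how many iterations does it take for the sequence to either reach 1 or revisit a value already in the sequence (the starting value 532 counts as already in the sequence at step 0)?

6

532 = (4,1,1,2)_5 → 4² + 1² + 1² + 2² = 22
22 = (4,2)_5 → 4² + 2² = 20
20 = (4,0)_5 → 4² + 0² = 16
16 = (3,1)_5 → 3² + 1² = 10
10 = (2,0)_5 → 2² + 0² = 4
4 = (4)_5 → 4² = 16  — 16 repeats.
That took 6 steps.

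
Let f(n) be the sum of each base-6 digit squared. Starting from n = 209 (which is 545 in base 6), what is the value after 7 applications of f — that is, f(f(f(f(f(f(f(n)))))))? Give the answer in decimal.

17

209 = (5,4,5)_6 → 66
66 = (1,5,0)_6 → 26
26 = (4,2)_6 → 20
20 = (3,2)_6 → 13
13 = (2,1)_6 → 5
5 = (5)_6 → 25
25 = (4,1)_6 → 17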